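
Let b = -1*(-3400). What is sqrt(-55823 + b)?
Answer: I*sqrt(52423) ≈ 228.96*I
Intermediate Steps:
b = 3400
sqrt(-55823 + b) = sqrt(-55823 + 3400) = sqrt(-52423) = I*sqrt(52423)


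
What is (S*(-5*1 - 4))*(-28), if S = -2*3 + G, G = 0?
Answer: -1512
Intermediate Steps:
S = -6 (S = -2*3 + 0 = -6 + 0 = -6)
(S*(-5*1 - 4))*(-28) = -6*(-5*1 - 4)*(-28) = -6*(-5 - 4)*(-28) = -6*(-9)*(-28) = 54*(-28) = -1512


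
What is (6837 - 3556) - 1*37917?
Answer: -34636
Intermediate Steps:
(6837 - 3556) - 1*37917 = 3281 - 37917 = -34636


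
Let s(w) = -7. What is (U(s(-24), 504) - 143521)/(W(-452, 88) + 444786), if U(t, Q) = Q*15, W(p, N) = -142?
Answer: -135961/444644 ≈ -0.30578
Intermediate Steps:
U(t, Q) = 15*Q
(U(s(-24), 504) - 143521)/(W(-452, 88) + 444786) = (15*504 - 143521)/(-142 + 444786) = (7560 - 143521)/444644 = -135961*1/444644 = -135961/444644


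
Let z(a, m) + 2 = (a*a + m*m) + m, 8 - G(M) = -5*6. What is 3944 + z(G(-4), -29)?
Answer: 6198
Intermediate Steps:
G(M) = 38 (G(M) = 8 - (-5)*6 = 8 - 1*(-30) = 8 + 30 = 38)
z(a, m) = -2 + m + a**2 + m**2 (z(a, m) = -2 + ((a*a + m*m) + m) = -2 + ((a**2 + m**2) + m) = -2 + (m + a**2 + m**2) = -2 + m + a**2 + m**2)
3944 + z(G(-4), -29) = 3944 + (-2 - 29 + 38**2 + (-29)**2) = 3944 + (-2 - 29 + 1444 + 841) = 3944 + 2254 = 6198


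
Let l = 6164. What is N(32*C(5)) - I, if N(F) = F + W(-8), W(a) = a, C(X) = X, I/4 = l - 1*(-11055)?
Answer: -68724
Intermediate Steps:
I = 68876 (I = 4*(6164 - 1*(-11055)) = 4*(6164 + 11055) = 4*17219 = 68876)
N(F) = -8 + F (N(F) = F - 8 = -8 + F)
N(32*C(5)) - I = (-8 + 32*5) - 1*68876 = (-8 + 160) - 68876 = 152 - 68876 = -68724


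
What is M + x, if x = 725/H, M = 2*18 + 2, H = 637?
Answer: 24931/637 ≈ 39.138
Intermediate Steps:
M = 38 (M = 36 + 2 = 38)
x = 725/637 ≈ 1.1381
M + x = 38 + 725/637 = 24931/637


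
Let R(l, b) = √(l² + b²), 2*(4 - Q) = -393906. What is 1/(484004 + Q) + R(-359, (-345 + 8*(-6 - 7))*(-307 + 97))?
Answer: 1/680961 + √8890732981 ≈ 94291.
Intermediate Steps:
Q = 196957 (Q = 4 - ½*(-393906) = 4 + 196953 = 196957)
R(l, b) = √(b² + l²)
1/(484004 + Q) + R(-359, (-345 + 8*(-6 - 7))*(-307 + 97)) = 1/(484004 + 196957) + √(((-345 + 8*(-6 - 7))*(-307 + 97))² + (-359)²) = 1/680961 + √(((-345 + 8*(-13))*(-210))² + 128881) = 1/680961 + √(((-345 - 104)*(-210))² + 128881) = 1/680961 + √((-449*(-210))² + 128881) = 1/680961 + √(94290² + 128881) = 1/680961 + √(8890604100 + 128881) = 1/680961 + √8890732981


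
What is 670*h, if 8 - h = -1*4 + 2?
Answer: 6700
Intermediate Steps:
h = 10 (h = 8 - (-1*4 + 2) = 8 - (-4 + 2) = 8 - 1*(-2) = 8 + 2 = 10)
670*h = 670*10 = 6700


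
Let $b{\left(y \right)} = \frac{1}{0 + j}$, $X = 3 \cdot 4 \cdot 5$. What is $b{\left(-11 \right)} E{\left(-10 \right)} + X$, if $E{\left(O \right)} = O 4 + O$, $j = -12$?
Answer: $\frac{385}{6} \approx 64.167$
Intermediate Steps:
$X = 60$ ($X = 12 \cdot 5 = 60$)
$E{\left(O \right)} = 5 O$ ($E{\left(O \right)} = 4 O + O = 5 O$)
$b{\left(y \right)} = - \frac{1}{12}$ ($b{\left(y \right)} = \frac{1}{0 - 12} = \frac{1}{-12} = - \frac{1}{12}$)
$b{\left(-11 \right)} E{\left(-10 \right)} + X = - \frac{5 \left(-10\right)}{12} + 60 = \left(- \frac{1}{12}\right) \left(-50\right) + 60 = \frac{25}{6} + 60 = \frac{385}{6}$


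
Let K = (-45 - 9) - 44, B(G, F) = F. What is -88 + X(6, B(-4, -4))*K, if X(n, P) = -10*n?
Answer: 5792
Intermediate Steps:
K = -98 (K = -54 - 44 = -98)
-88 + X(6, B(-4, -4))*K = -88 - 10*6*(-98) = -88 - 60*(-98) = -88 + 5880 = 5792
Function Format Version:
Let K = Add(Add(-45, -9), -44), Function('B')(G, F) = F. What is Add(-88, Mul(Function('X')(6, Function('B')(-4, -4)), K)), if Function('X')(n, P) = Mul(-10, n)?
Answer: 5792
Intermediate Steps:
K = -98 (K = Add(-54, -44) = -98)
Add(-88, Mul(Function('X')(6, Function('B')(-4, -4)), K)) = Add(-88, Mul(Mul(-10, 6), -98)) = Add(-88, Mul(-60, -98)) = Add(-88, 5880) = 5792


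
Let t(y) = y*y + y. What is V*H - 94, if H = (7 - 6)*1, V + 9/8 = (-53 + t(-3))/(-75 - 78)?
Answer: -116057/1224 ≈ -94.818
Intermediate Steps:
t(y) = y + y² (t(y) = y² + y = y + y²)
V = -1001/1224 (V = -9/8 + (-53 - 3*(1 - 3))/(-75 - 78) = -9/8 + (-53 - 3*(-2))/(-153) = -9/8 + (-53 + 6)*(-1/153) = -9/8 - 47*(-1/153) = -9/8 + 47/153 = -1001/1224 ≈ -0.81781)
H = 1 (H = 1*1 = 1)
V*H - 94 = -1001/1224*1 - 94 = -1001/1224 - 94 = -116057/1224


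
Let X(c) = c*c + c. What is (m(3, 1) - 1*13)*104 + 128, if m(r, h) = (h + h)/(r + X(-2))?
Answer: -5912/5 ≈ -1182.4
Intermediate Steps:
X(c) = c + c² (X(c) = c² + c = c + c²)
m(r, h) = 2*h/(2 + r) (m(r, h) = (h + h)/(r - 2*(1 - 2)) = (2*h)/(r - 2*(-1)) = (2*h)/(r + 2) = (2*h)/(2 + r) = 2*h/(2 + r))
(m(3, 1) - 1*13)*104 + 128 = (2*1/(2 + 3) - 1*13)*104 + 128 = (2*1/5 - 13)*104 + 128 = (2*1*(⅕) - 13)*104 + 128 = (⅖ - 13)*104 + 128 = -63/5*104 + 128 = -6552/5 + 128 = -5912/5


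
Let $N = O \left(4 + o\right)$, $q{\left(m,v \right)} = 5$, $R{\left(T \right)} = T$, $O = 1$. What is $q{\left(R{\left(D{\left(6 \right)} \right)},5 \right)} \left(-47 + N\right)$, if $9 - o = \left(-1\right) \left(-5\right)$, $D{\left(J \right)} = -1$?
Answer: $-195$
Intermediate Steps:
$o = 4$ ($o = 9 - \left(-1\right) \left(-5\right) = 9 - 5 = 4$)
$N = 8$ ($N = 1 \left(4 + 4\right) = 1 \cdot 8 = 8$)
$q{\left(R{\left(D{\left(6 \right)} \right)},5 \right)} \left(-47 + N\right) = 5 \left(-47 + 8\right) = 5 \left(-39\right) = -195$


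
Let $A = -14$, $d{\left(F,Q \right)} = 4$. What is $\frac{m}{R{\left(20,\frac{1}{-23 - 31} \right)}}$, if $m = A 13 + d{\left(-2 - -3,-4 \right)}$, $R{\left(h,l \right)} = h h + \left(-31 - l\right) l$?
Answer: $- \frac{519048}{1168073} \approx -0.44436$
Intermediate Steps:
$R{\left(h,l \right)} = h^{2} + l \left(-31 - l\right)$
$m = -178$ ($m = \left(-14\right) 13 + 4 = -182 + 4 = -178$)
$\frac{m}{R{\left(20,\frac{1}{-23 - 31} \right)}} = - \frac{178}{20^{2} - \left(\frac{1}{-23 - 31}\right)^{2} - \frac{31}{-23 - 31}} = - \frac{178}{400 - \left(\frac{1}{-54}\right)^{2} - \frac{31}{-54}} = - \frac{178}{400 - \left(- \frac{1}{54}\right)^{2} - - \frac{31}{54}} = - \frac{178}{400 - \frac{1}{2916} + \frac{31}{54}} = - \frac{178}{\frac{1168073}{2916}} = \left(-178\right) \frac{2916}{1168073} = - \frac{519048}{1168073}$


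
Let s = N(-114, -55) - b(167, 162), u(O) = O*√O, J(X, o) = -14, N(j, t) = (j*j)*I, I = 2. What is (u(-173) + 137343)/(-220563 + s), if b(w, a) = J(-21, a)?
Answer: -137343/194557 + 173*I*√173/194557 ≈ -0.70593 + 0.011696*I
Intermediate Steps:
N(j, t) = 2*j² (N(j, t) = (j*j)*2 = j²*2 = 2*j²)
b(w, a) = -14
u(O) = O^(3/2)
s = 26006 (s = 2*(-114)² - 1*(-14) = 2*12996 + 14 = 25992 + 14 = 26006)
(u(-173) + 137343)/(-220563 + s) = ((-173)^(3/2) + 137343)/(-220563 + 26006) = (-173*I*√173 + 137343)/(-194557) = (137343 - 173*I*√173)*(-1/194557) = -137343/194557 + 173*I*√173/194557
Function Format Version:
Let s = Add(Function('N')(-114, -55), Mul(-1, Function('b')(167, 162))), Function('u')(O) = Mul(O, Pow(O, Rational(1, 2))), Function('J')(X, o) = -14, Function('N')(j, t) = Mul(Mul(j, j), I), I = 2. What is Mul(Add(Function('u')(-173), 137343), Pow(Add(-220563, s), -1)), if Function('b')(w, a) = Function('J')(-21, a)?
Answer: Add(Rational(-137343, 194557), Mul(Rational(173, 194557), I, Pow(173, Rational(1, 2)))) ≈ Add(-0.70593, Mul(0.011696, I))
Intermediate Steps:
Function('N')(j, t) = Mul(2, Pow(j, 2)) (Function('N')(j, t) = Mul(Mul(j, j), 2) = Mul(Pow(j, 2), 2) = Mul(2, Pow(j, 2)))
Function('b')(w, a) = -14
Function('u')(O) = Pow(O, Rational(3, 2))
s = 26006 (s = Add(Mul(2, Pow(-114, 2)), Mul(-1, -14)) = Add(Mul(2, 12996), 14) = Add(25992, 14) = 26006)
Mul(Add(Function('u')(-173), 137343), Pow(Add(-220563, s), -1)) = Mul(Add(Pow(-173, Rational(3, 2)), 137343), Pow(Add(-220563, 26006), -1)) = Mul(Add(Mul(-173, I, Pow(173, Rational(1, 2))), 137343), Pow(-194557, -1)) = Mul(Add(137343, Mul(-173, I, Pow(173, Rational(1, 2)))), Rational(-1, 194557)) = Add(Rational(-137343, 194557), Mul(Rational(173, 194557), I, Pow(173, Rational(1, 2))))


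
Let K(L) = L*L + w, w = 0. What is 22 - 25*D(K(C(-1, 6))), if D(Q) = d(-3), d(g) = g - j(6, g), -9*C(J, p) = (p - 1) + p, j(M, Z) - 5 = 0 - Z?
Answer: 297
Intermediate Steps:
j(M, Z) = 5 - Z (j(M, Z) = 5 + (0 - Z) = 5 - Z)
C(J, p) = ⅑ - 2*p/9 (C(J, p) = -((p - 1) + p)/9 = -((-1 + p) + p)/9 = -(-1 + 2*p)/9 = ⅑ - 2*p/9)
K(L) = L² (K(L) = L*L + 0 = L² + 0 = L²)
d(g) = -5 + 2*g (d(g) = g - (5 - g) = g + (-5 + g) = -5 + 2*g)
D(Q) = -11 (D(Q) = -5 + 2*(-3) = -5 - 6 = -11)
22 - 25*D(K(C(-1, 6))) = 22 - 25*(-11) = 22 + 275 = 297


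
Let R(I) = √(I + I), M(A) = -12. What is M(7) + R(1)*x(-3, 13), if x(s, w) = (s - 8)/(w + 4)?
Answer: -12 - 11*√2/17 ≈ -12.915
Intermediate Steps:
x(s, w) = (-8 + s)/(4 + w)
R(I) = √2*√I (R(I) = √(2*I) = √2*√I)
M(7) + R(1)*x(-3, 13) = -12 + (√2*√1)*((-8 - 3)/(4 + 13)) = -12 + (√2*1)*(-11/17) = -12 + √2*((1/17)*(-11)) = -12 + √2*(-11/17) = -12 - 11*√2/17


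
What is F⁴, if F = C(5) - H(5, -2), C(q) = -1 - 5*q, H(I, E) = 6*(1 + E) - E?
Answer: 234256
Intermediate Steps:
H(I, E) = 6 + 5*E (H(I, E) = (6 + 6*E) - E = 6 + 5*E)
F = -22 (F = (-1 - 5*5) - (6 + 5*(-2)) = (-1 - 25) - (6 - 10) = -26 - 1*(-4) = -26 + 4 = -22)
F⁴ = (-22)⁴ = 234256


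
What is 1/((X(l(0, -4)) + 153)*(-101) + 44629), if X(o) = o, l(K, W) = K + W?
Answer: 1/29580 ≈ 3.3807e-5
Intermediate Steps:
1/((X(l(0, -4)) + 153)*(-101) + 44629) = 1/(((0 - 4) + 153)*(-101) + 44629) = 1/((-4 + 153)*(-101) + 44629) = 1/(149*(-101) + 44629) = 1/(-15049 + 44629) = 1/29580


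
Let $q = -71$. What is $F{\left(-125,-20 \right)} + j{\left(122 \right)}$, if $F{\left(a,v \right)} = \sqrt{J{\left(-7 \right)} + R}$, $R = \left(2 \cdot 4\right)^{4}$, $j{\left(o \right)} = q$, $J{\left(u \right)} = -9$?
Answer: $-71 + \sqrt{4087} \approx -7.0704$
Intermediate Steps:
$j{\left(o \right)} = -71$
$R = 4096$ ($R = 8^{4} = 4096$)
$F{\left(a,v \right)} = \sqrt{4087}$ ($F{\left(a,v \right)} = \sqrt{-9 + 4096} = \sqrt{4087}$)
$F{\left(-125,-20 \right)} + j{\left(122 \right)} = \sqrt{4087} - 71 = -71 + \sqrt{4087}$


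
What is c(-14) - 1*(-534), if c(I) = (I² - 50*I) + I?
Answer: 1416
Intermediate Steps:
c(I) = I² - 49*I
c(-14) - 1*(-534) = -14*(-49 - 14) - 1*(-534) = -14*(-63) + 534 = 882 + 534 = 1416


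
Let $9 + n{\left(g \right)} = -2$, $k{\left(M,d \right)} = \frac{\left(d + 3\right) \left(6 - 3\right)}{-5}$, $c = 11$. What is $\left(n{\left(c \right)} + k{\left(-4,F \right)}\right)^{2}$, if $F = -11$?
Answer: $\frac{961}{25} \approx 38.44$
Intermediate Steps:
$k{\left(M,d \right)} = - \frac{9}{5} - \frac{3 d}{5}$ ($k{\left(M,d \right)} = \left(3 + d\right) 3 \left(- \frac{1}{5}\right) = \left(9 + 3 d\right) \left(- \frac{1}{5}\right) = - \frac{9}{5} - \frac{3 d}{5}$)
$n{\left(g \right)} = -11$ ($n{\left(g \right)} = -9 - 2 = -11$)
$\left(n{\left(c \right)} + k{\left(-4,F \right)}\right)^{2} = \left(-11 - - \frac{24}{5}\right)^{2} = \left(-11 + \left(- \frac{9}{5} + \frac{33}{5}\right)\right)^{2} = \left(-11 + \frac{24}{5}\right)^{2} = \left(- \frac{31}{5}\right)^{2} = \frac{961}{25}$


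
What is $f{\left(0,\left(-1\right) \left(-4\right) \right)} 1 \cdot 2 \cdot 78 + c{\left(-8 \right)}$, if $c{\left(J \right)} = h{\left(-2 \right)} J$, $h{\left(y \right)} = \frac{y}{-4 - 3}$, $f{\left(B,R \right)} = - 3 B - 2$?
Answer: $- \frac{2200}{7} \approx -314.29$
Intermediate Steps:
$f{\left(B,R \right)} = -2 - 3 B$
$h{\left(y \right)} = - \frac{y}{7}$ ($h{\left(y \right)} = \frac{y}{-4 - 3} = \frac{y}{-7} = y \left(- \frac{1}{7}\right) = - \frac{y}{7}$)
$c{\left(J \right)} = \frac{2 J}{7}$ ($c{\left(J \right)} = \left(- \frac{1}{7}\right) \left(-2\right) J = \frac{2 J}{7}$)
$f{\left(0,\left(-1\right) \left(-4\right) \right)} 1 \cdot 2 \cdot 78 + c{\left(-8 \right)} = \left(-2 - 0\right) 1 \cdot 2 \cdot 78 + \frac{2}{7} \left(-8\right) = \left(-2 + 0\right) 1 \cdot 2 \cdot 78 - \frac{16}{7} = \left(-2\right) 1 \cdot 2 \cdot 78 - \frac{16}{7} = \left(-2\right) 2 \cdot 78 - \frac{16}{7} = \left(-4\right) 78 - \frac{16}{7} = -312 - \frac{16}{7} = - \frac{2200}{7}$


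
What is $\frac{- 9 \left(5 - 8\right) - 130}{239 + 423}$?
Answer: $- \frac{103}{662} \approx -0.15559$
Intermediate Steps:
$\frac{- 9 \left(5 - 8\right) - 130}{239 + 423} = \frac{\left(-9\right) \left(-3\right) - 130}{662} = \left(27 - 130\right) \frac{1}{662} = \left(-103\right) \frac{1}{662} = - \frac{103}{662}$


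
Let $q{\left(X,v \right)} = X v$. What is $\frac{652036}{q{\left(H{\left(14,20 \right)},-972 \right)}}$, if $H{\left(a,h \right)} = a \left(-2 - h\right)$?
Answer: $\frac{2117}{972} \approx 2.178$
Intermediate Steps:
$\frac{652036}{q{\left(H{\left(14,20 \right)},-972 \right)}} = \frac{652036}{\left(-1\right) 14 \left(2 + 20\right) \left(-972\right)} = \frac{652036}{\left(-1\right) 14 \cdot 22 \left(-972\right)} = \frac{652036}{\left(-308\right) \left(-972\right)} = \frac{652036}{299376} = 652036 \cdot \frac{1}{299376} = \frac{2117}{972}$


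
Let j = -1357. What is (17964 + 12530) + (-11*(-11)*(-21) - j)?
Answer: 29310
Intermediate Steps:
(17964 + 12530) + (-11*(-11)*(-21) - j) = (17964 + 12530) + (-11*(-11)*(-21) - 1*(-1357)) = 30494 + (121*(-21) + 1357) = 30494 + (-2541 + 1357) = 30494 - 1184 = 29310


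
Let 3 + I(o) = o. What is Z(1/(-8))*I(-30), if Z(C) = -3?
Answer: 99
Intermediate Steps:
I(o) = -3 + o
Z(1/(-8))*I(-30) = -3*(-3 - 30) = -3*(-33) = 99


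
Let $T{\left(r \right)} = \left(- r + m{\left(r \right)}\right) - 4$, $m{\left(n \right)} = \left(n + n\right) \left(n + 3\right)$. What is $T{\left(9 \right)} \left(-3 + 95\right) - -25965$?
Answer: $44641$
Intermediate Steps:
$m{\left(n \right)} = 2 n \left(3 + n\right)$
$T{\left(r \right)} = -4 - r + 2 r \left(3 + r\right)$ ($T{\left(r \right)} = \left(- r + 2 r \left(3 + r\right)\right) - 4 = -4 - r + 2 r \left(3 + r\right)$)
$T{\left(9 \right)} \left(-3 + 95\right) - -25965 = \left(-4 - 9 + 2 \cdot 9 \left(3 + 9\right)\right) \left(-3 + 95\right) - -25965 = \left(-4 - 9 + 2 \cdot 9 \cdot 12\right) 92 + 25965 = \left(-4 - 9 + 216\right) 92 + 25965 = 203 \cdot 92 + 25965 = 18676 + 25965 = 44641$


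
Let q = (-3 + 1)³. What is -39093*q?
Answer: 312744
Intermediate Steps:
q = -8 (q = (-2)³ = -8)
-39093*q = -39093*(-8) = 312744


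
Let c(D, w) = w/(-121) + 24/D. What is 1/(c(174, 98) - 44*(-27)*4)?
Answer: 3509/16672410 ≈ 0.00021047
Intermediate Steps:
c(D, w) = 24/D - w/121 (c(D, w) = w*(-1/121) + 24/D = -w/121 + 24/D = 24/D - w/121)
1/(c(174, 98) - 44*(-27)*4) = 1/((24/174 - 1/121*98) - 44*(-27)*4) = 1/((24*(1/174) - 98/121) + 1188*4) = 1/((4/29 - 98/121) + 4752) = 1/(-2358/3509 + 4752) = 1/(16672410/3509) = 3509/16672410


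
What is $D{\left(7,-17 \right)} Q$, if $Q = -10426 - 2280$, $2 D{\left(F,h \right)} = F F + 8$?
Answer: $-362121$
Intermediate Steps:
$D{\left(F,h \right)} = 4 + \frac{F^{2}}{2}$ ($D{\left(F,h \right)} = \frac{F F + 8}{2} = \frac{F^{2} + 8}{2} = \frac{8 + F^{2}}{2} = 4 + \frac{F^{2}}{2}$)
$Q = -12706$
$D{\left(7,-17 \right)} Q = \left(4 + \frac{7^{2}}{2}\right) \left(-12706\right) = \left(4 + \frac{1}{2} \cdot 49\right) \left(-12706\right) = \left(4 + \frac{49}{2}\right) \left(-12706\right) = \frac{57}{2} \left(-12706\right) = -362121$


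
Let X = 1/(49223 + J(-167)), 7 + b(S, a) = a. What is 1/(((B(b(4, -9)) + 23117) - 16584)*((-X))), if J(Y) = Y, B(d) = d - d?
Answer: -49056/6533 ≈ -7.5090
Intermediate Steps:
b(S, a) = -7 + a
B(d) = 0
X = 1/49056 (X = 1/(49223 - 167) = 1/49056 ≈ 2.0385e-5)
1/(((B(b(4, -9)) + 23117) - 16584)*((-X))) = 1/(((0 + 23117) - 16584)*((-1*1/49056))) = 1/((23117 - 16584)*(-1/49056)) = -49056/6533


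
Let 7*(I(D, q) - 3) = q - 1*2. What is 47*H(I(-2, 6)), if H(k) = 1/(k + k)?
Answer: 329/50 ≈ 6.5800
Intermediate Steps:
I(D, q) = 19/7 + q/7 (I(D, q) = 3 + (q - 1*2)/7 = 3 + (q - 2)/7 = 3 + (-2 + q)/7 = 3 + (-2/7 + q/7) = 19/7 + q/7)
H(k) = 1/(2*k)
47*H(I(-2, 6)) = 47*(1/(2*(19/7 + (⅐)*6))) = 47*(1/(2*(19/7 + 6/7))) = 47*(1/(2*(25/7))) = 47*((½)*(7/25)) = 47*(7/50) = 329/50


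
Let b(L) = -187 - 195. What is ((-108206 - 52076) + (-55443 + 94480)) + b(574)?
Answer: -121627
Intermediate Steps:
b(L) = -382
((-108206 - 52076) + (-55443 + 94480)) + b(574) = ((-108206 - 52076) + (-55443 + 94480)) - 382 = (-160282 + 39037) - 382 = -121245 - 382 = -121627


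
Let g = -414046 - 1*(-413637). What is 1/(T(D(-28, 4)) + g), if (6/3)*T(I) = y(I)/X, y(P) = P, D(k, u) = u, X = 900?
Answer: -450/184049 ≈ -0.0024450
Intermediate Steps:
g = -409 (g = -414046 + 413637 = -409)
T(I) = I/1800 (T(I) = (I/900)/2 = I/1800)
1/(T(D(-28, 4)) + g) = 1/((1/1800)*4 - 409) = 1/(1/450 - 409) = 1/(-184049/450) = -450/184049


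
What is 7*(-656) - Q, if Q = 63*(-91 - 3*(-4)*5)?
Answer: -2639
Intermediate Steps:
Q = -1953 (Q = 63*(-91 + 12*5) = 63*(-91 + 60) = 63*(-31) = -1953)
7*(-656) - Q = 7*(-656) - 1*(-1953) = -4592 + 1953 = -2639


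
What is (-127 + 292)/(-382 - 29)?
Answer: -55/137 ≈ -0.40146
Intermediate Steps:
(-127 + 292)/(-382 - 29) = 165/(-411) = 165*(-1/411) = -55/137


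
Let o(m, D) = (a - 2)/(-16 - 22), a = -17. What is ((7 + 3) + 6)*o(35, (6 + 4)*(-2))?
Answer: 8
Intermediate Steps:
o(m, D) = ½ (o(m, D) = (-17 - 2)/(-16 - 22) = -19/(-38) = -19*(-1/38) = ½)
((7 + 3) + 6)*o(35, (6 + 4)*(-2)) = ((7 + 3) + 6)*(½) = (10 + 6)*(½) = 16*(½) = 8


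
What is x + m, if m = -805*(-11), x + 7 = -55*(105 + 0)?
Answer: 3073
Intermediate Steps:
x = -5782 (x = -7 - 55*(105 + 0) = -7 - 55*105 = -7 - 5775 = -5782)
m = 8855
x + m = -5782 + 8855 = 3073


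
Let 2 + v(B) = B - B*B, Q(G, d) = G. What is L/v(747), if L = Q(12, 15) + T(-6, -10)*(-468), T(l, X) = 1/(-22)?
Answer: -183/3064952 ≈ -5.9707e-5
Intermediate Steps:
v(B) = -2 + B - B² (v(B) = -2 + (B - B*B) = -2 + (B - B²) = -2 + B - B²)
T(l, X) = -1/22
L = 366/11 (L = 12 - 1/22*(-468) = 12 + 234/11 = 366/11 ≈ 33.273)
L/v(747) = 366/(11*(-2 + 747 - 1*747²)) = 366/(11*(-2 + 747 - 1*558009)) = 366/(11*(-2 + 747 - 558009)) = (366/11)/(-557264) = (366/11)*(-1/557264) = -183/3064952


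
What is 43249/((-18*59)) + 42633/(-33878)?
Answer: -377616467/8994609 ≈ -41.983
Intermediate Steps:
43249/((-18*59)) + 42633/(-33878) = 43249/(-1062) + 42633*(-1/33878) = 43249*(-1/1062) - 42633/33878 = -43249/1062 - 42633/33878 = -377616467/8994609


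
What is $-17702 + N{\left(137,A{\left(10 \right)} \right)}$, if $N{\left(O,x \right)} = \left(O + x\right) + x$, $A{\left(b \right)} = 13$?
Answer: $-17539$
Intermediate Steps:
$N{\left(O,x \right)} = O + 2 x$
$-17702 + N{\left(137,A{\left(10 \right)} \right)} = -17702 + \left(137 + 2 \cdot 13\right) = -17702 + \left(137 + 26\right) = -17702 + 163 = -17539$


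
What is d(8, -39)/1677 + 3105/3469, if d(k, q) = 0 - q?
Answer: 136984/149167 ≈ 0.91833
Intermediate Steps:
d(k, q) = -q
d(8, -39)/1677 + 3105/3469 = -1*(-39)/1677 + 3105/3469 = 39*(1/1677) + 3105*(1/3469) = 1/43 + 3105/3469 = 136984/149167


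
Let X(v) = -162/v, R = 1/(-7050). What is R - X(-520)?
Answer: -57131/183300 ≈ -0.31168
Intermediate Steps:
R = -1/7050 ≈ -0.00014184
R - X(-520) = -1/7050 - (-162)/(-520) = -1/7050 - (-162)*(-1)/520 = -1/7050 - 1*81/260 = -1/7050 - 81/260 = -57131/183300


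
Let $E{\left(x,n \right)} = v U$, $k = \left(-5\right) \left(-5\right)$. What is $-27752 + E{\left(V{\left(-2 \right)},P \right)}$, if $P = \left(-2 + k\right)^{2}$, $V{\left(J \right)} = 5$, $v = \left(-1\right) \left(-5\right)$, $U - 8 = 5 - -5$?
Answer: $-27662$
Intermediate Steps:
$U = 18$ ($U = 8 + \left(5 - -5\right) = 8 + \left(5 + 5\right) = 8 + 10 = 18$)
$k = 25$
$v = 5$
$P = 529$ ($P = \left(-2 + 25\right)^{2} = 23^{2} = 529$)
$E{\left(x,n \right)} = 90$ ($E{\left(x,n \right)} = 5 \cdot 18 = 90$)
$-27752 + E{\left(V{\left(-2 \right)},P \right)} = -27752 + 90 = -27662$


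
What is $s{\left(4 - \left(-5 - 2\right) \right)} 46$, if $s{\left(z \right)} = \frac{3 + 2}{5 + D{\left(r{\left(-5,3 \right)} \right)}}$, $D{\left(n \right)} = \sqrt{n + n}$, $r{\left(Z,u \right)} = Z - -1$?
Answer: $\frac{1150}{33} - \frac{460 i \sqrt{2}}{33} \approx 34.849 - 19.713 i$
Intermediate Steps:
$r{\left(Z,u \right)} = 1 + Z$ ($r{\left(Z,u \right)} = Z + 1 = 1 + Z$)
$D{\left(n \right)} = \sqrt{2} \sqrt{n}$ ($D{\left(n \right)} = \sqrt{2 n} = \sqrt{2} \sqrt{n}$)
$s{\left(z \right)} = \frac{5}{5 + 2 i \sqrt{2}}$ ($s{\left(z \right)} = \frac{3 + 2}{5 + \sqrt{2} \sqrt{1 - 5}} = \frac{5}{5 + \sqrt{2} \sqrt{-4}} = \frac{5}{5 + \sqrt{2} \cdot 2 i} = \frac{5}{5 + 2 i \sqrt{2}}$)
$s{\left(4 - \left(-5 - 2\right) \right)} 46 = \left(\frac{25}{33} - \frac{10 i \sqrt{2}}{33}\right) 46 = \frac{1150}{33} - \frac{460 i \sqrt{2}}{33}$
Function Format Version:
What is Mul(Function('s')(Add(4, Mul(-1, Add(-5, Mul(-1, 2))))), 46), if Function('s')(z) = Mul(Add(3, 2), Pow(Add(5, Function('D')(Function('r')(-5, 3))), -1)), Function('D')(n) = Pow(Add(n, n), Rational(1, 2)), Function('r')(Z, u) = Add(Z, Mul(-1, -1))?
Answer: Add(Rational(1150, 33), Mul(Rational(-460, 33), I, Pow(2, Rational(1, 2)))) ≈ Add(34.849, Mul(-19.713, I))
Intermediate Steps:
Function('r')(Z, u) = Add(1, Z) (Function('r')(Z, u) = Add(Z, 1) = Add(1, Z))
Function('D')(n) = Mul(Pow(2, Rational(1, 2)), Pow(n, Rational(1, 2))) (Function('D')(n) = Pow(Mul(2, n), Rational(1, 2)) = Mul(Pow(2, Rational(1, 2)), Pow(n, Rational(1, 2))))
Function('s')(z) = Mul(5, Pow(Add(5, Mul(2, I, Pow(2, Rational(1, 2)))), -1)) (Function('s')(z) = Mul(Add(3, 2), Pow(Add(5, Mul(Pow(2, Rational(1, 2)), Pow(Add(1, -5), Rational(1, 2)))), -1)) = Mul(5, Pow(Add(5, Mul(Pow(2, Rational(1, 2)), Pow(-4, Rational(1, 2)))), -1)) = Mul(5, Pow(Add(5, Mul(Pow(2, Rational(1, 2)), Mul(2, I))), -1)) = Mul(5, Pow(Add(5, Mul(2, I, Pow(2, Rational(1, 2)))), -1)))
Mul(Function('s')(Add(4, Mul(-1, Add(-5, Mul(-1, 2))))), 46) = Mul(Add(Rational(25, 33), Mul(Rational(-10, 33), I, Pow(2, Rational(1, 2)))), 46) = Add(Rational(1150, 33), Mul(Rational(-460, 33), I, Pow(2, Rational(1, 2))))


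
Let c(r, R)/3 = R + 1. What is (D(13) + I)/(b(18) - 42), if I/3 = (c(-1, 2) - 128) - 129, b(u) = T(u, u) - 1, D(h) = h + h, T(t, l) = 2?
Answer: 718/41 ≈ 17.512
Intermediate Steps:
D(h) = 2*h
c(r, R) = 3 + 3*R (c(r, R) = 3*(R + 1) = 3*(1 + R) = 3 + 3*R)
b(u) = 1 (b(u) = 2 - 1 = 1)
I = -744 (I = 3*(((3 + 3*2) - 128) - 129) = 3*(((3 + 6) - 128) - 129) = 3*((9 - 128) - 129) = 3*(-119 - 129) = 3*(-248) = -744)
(D(13) + I)/(b(18) - 42) = (2*13 - 744)/(1 - 42) = (26 - 744)/(-41) = -718*(-1/41) = 718/41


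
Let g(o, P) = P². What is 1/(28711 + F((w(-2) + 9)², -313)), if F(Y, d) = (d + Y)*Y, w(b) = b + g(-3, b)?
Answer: 1/5479 ≈ 0.00018252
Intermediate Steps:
w(b) = b + b²
F(Y, d) = Y*(Y + d) (F(Y, d) = (Y + d)*Y = Y*(Y + d))
1/(28711 + F((w(-2) + 9)², -313)) = 1/(28711 + (-2*(1 - 2) + 9)²*((-2*(1 - 2) + 9)² - 313)) = 1/(28711 + (-2*(-1) + 9)²*((-2*(-1) + 9)² - 313)) = 1/(28711 + (2 + 9)²*((2 + 9)² - 313)) = 1/(28711 + 11²*(11² - 313)) = 1/(28711 + 121*(121 - 313)) = 1/(28711 + 121*(-192)) = 1/(28711 - 23232) = 1/5479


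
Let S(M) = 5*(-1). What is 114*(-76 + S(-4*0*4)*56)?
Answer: -40584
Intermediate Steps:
S(M) = -5
114*(-76 + S(-4*0*4)*56) = 114*(-76 - 5*56) = 114*(-76 - 280) = 114*(-356) = -40584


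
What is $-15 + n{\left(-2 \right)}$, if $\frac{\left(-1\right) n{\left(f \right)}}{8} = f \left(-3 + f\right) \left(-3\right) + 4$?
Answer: $193$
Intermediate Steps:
$n{\left(f \right)} = -32 + 24 f \left(-3 + f\right)$ ($n{\left(f \right)} = - 8 \left(f \left(-3 + f\right) \left(-3\right) + 4\right) = - 8 \left(- 3 f \left(-3 + f\right) + 4\right) = - 8 \left(4 - 3 f \left(-3 + f\right)\right) = -32 + 24 f \left(-3 + f\right)$)
$-15 + n{\left(-2 \right)} = -15 - \left(-112 - 96\right) = -15 + \left(-32 + 144 + 24 \cdot 4\right) = -15 + \left(-32 + 144 + 96\right) = -15 + 208 = 193$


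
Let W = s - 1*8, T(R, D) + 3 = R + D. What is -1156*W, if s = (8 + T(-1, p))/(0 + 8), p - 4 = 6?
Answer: 7225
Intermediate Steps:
p = 10 (p = 4 + 6 = 10)
T(R, D) = -3 + D + R (T(R, D) = -3 + (R + D) = -3 + (D + R) = -3 + D + R)
s = 7/4 (s = (8 + (-3 + 10 - 1))/(0 + 8) = (8 + 6)/8 = 14*(⅛) = 7/4 ≈ 1.7500)
W = -25/4 (W = 7/4 - 1*8 = 7/4 - 8 = -25/4 ≈ -6.2500)
-1156*W = -1156*(-25/4) = 7225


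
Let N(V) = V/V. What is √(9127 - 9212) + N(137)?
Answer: 1 + I*√85 ≈ 1.0 + 9.2195*I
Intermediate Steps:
N(V) = 1
√(9127 - 9212) + N(137) = √(9127 - 9212) + 1 = √(-85) + 1 = I*√85 + 1 = 1 + I*√85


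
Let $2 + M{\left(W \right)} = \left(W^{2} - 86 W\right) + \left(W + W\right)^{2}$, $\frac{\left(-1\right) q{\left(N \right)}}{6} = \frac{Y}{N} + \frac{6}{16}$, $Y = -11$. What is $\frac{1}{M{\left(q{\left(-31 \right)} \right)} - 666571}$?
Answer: $- \frac{15376}{10241961651} \approx -1.5013 \cdot 10^{-6}$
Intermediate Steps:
$q{\left(N \right)} = - \frac{9}{4} + \frac{66}{N}$ ($q{\left(N \right)} = - 6 \left(- \frac{11}{N} + \frac{6}{16}\right) = - 6 \left(- \frac{11}{N} + 6 \cdot \frac{1}{16}\right) = - 6 \left(- \frac{11}{N} + \frac{3}{8}\right) = - 6 \left(\frac{3}{8} - \frac{11}{N}\right) = - \frac{9}{4} + \frac{66}{N}$)
$M{\left(W \right)} = -2 - 86 W + 5 W^{2}$ ($M{\left(W \right)} = -2 + \left(\left(W^{2} - 86 W\right) + \left(W + W\right)^{2}\right) = -2 + \left(\left(W^{2} - 86 W\right) + \left(2 W\right)^{2}\right) = -2 + \left(\left(W^{2} - 86 W\right) + 4 W^{2}\right) = -2 + \left(- 86 W + 5 W^{2}\right) = -2 - 86 W + 5 W^{2}$)
$\frac{1}{M{\left(q{\left(-31 \right)} \right)} - 666571} = \frac{1}{\left(-2 - 86 \left(- \frac{9}{4} + \frac{66}{-31}\right) + 5 \left(- \frac{9}{4} + \frac{66}{-31}\right)^{2}\right) - 666571} = \frac{1}{\left(-2 - 86 \left(- \frac{9}{4} + 66 \left(- \frac{1}{31}\right)\right) + 5 \left(- \frac{9}{4} + 66 \left(- \frac{1}{31}\right)\right)^{2}\right) - 666571} = \frac{1}{\left(-2 - 86 \left(- \frac{9}{4} - \frac{66}{31}\right) + 5 \left(- \frac{9}{4} - \frac{66}{31}\right)^{2}\right) - 666571} = \frac{1}{\left(-2 - - \frac{23349}{62} + 5 \left(- \frac{543}{124}\right)^{2}\right) - 666571} = \frac{1}{\left(-2 + \frac{23349}{62} + 5 \cdot \frac{294849}{15376}\right) - 666571} = \frac{1}{\left(-2 + \frac{23349}{62} + \frac{1474245}{15376}\right) - 666571} = \frac{1}{\frac{7234045}{15376} - 666571} = \frac{1}{- \frac{10241961651}{15376}} = - \frac{15376}{10241961651}$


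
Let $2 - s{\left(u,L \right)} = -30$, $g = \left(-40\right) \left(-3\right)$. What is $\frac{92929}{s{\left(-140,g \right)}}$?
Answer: $\frac{92929}{32} \approx 2904.0$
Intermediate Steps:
$g = 120$
$s{\left(u,L \right)} = 32$ ($s{\left(u,L \right)} = 2 - -30 = 2 + 30 = 32$)
$\frac{92929}{s{\left(-140,g \right)}} = \frac{92929}{32}$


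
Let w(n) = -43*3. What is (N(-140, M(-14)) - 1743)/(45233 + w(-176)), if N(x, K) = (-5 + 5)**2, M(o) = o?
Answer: -1743/45104 ≈ -0.038644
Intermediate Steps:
w(n) = -129
N(x, K) = 0 (N(x, K) = 0**2 = 0)
(N(-140, M(-14)) - 1743)/(45233 + w(-176)) = (0 - 1743)/(45233 - 129) = -1743/45104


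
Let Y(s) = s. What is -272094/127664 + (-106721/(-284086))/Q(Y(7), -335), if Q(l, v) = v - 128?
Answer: -88620403259/41564054488 ≈ -2.1321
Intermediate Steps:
Q(l, v) = -128 + v
-272094/127664 + (-106721/(-284086))/Q(Y(7), -335) = -272094/127664 + (-106721/(-284086))/(-128 - 335) = -272094*1/127664 - 106721*(-1/284086)/(-463) = -1347/632 + (106721/284086)*(-1/463) = -1347/632 - 106721/131531818 = -88620403259/41564054488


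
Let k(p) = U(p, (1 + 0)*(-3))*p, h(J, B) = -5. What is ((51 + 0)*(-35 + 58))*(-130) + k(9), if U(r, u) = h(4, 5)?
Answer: -152535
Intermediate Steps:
U(r, u) = -5
k(p) = -5*p
((51 + 0)*(-35 + 58))*(-130) + k(9) = ((51 + 0)*(-35 + 58))*(-130) - 5*9 = (51*23)*(-130) - 45 = 1173*(-130) - 45 = -152490 - 45 = -152535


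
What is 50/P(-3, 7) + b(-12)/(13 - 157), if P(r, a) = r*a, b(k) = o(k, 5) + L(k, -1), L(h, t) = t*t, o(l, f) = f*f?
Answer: -1291/504 ≈ -2.5615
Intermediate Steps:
o(l, f) = f²
L(h, t) = t²
b(k) = 26 (b(k) = 5² + (-1)² = 25 + 1 = 26)
P(r, a) = a*r
50/P(-3, 7) + b(-12)/(13 - 157) = 50/((7*(-3))) + 26/(13 - 157) = 50/(-21) + 26/(-144) = 50*(-1/21) + 26*(-1/144) = -50/21 - 13/72 = -1291/504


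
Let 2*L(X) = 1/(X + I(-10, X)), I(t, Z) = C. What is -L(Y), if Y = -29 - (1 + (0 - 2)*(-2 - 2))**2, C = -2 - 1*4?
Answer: 1/232 ≈ 0.0043103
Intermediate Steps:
C = -6 (C = -2 - 4 = -6)
I(t, Z) = -6
Y = -110 (Y = -29 - (1 - 2*(-4))**2 = -29 - (1 + 8)**2 = -29 - 1*9**2 = -29 - 1*81 = -29 - 81 = -110)
L(X) = 1/(2*(-6 + X)) (L(X) = 1/(2*(X - 6)) = 1/(2*(-6 + X)))
-L(Y) = -1/(2*(-6 - 110)) = -1/(2*(-116)) = -(-1)/(2*116) = -1*(-1/232) = 1/232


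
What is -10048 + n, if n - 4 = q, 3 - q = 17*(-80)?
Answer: -8681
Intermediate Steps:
q = 1363 (q = 3 - 17*(-80) = 3 - 1*(-1360) = 3 + 1360 = 1363)
n = 1367 (n = 4 + 1363 = 1367)
-10048 + n = -10048 + 1367 = -8681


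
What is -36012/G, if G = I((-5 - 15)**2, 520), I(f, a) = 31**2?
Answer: -36012/961 ≈ -37.473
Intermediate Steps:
I(f, a) = 961
G = 961
-36012/G = -36012/961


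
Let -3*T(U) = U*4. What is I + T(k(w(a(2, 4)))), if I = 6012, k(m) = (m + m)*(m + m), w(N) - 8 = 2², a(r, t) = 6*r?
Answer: 5244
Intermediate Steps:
w(N) = 12 (w(N) = 8 + 2² = 8 + 4 = 12)
k(m) = 4*m² (k(m) = (2*m)*(2*m) = 4*m²)
T(U) = -4*U/3 (T(U) = -U*4/3 = -4*U/3)
I + T(k(w(a(2, 4)))) = 6012 - 16*12²/3 = 6012 - 16*144/3 = 6012 - 4/3*576 = 6012 - 768 = 5244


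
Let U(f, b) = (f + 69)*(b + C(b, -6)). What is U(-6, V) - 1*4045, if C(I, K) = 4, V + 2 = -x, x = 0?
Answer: -3919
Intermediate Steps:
V = -2 (V = -2 - 1*0 = -2 + 0 = -2)
U(f, b) = (4 + b)*(69 + f) (U(f, b) = (f + 69)*(b + 4) = (69 + f)*(4 + b) = (4 + b)*(69 + f))
U(-6, V) - 1*4045 = (276 + 4*(-6) + 69*(-2) - 2*(-6)) - 1*4045 = (276 - 24 - 138 + 12) - 4045 = 126 - 4045 = -3919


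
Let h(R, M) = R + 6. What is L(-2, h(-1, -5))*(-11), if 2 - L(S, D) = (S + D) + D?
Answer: 66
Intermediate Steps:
h(R, M) = 6 + R
L(S, D) = 2 - S - 2*D (L(S, D) = 2 - ((S + D) + D) = 2 - ((D + S) + D) = 2 - (S + 2*D) = 2 + (-S - 2*D) = 2 - S - 2*D)
L(-2, h(-1, -5))*(-11) = (2 - 1*(-2) - 2*(6 - 1))*(-11) = (2 + 2 - 2*5)*(-11) = (2 + 2 - 10)*(-11) = -6*(-11) = 66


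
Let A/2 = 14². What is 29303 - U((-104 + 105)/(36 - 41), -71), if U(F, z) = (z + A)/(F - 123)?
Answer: 18052253/616 ≈ 29306.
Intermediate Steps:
A = 392 (A = 2*14² = 2*196 = 392)
U(F, z) = (392 + z)/(-123 + F) (U(F, z) = (z + 392)/(F - 123) = (392 + z)/(-123 + F))
29303 - U((-104 + 105)/(36 - 41), -71) = 29303 - (392 - 71)/(-123 + (-104 + 105)/(36 - 41)) = 29303 - 321/(-123 + 1/(-5)) = 29303 - 321/(-123 + 1*(-⅕)) = 29303 - 321/(-123 - ⅕) = 29303 - 321/(-616/5) = 29303 - (-5)*321/616 = 29303 - 1*(-1605/616) = 29303 + 1605/616 = 18052253/616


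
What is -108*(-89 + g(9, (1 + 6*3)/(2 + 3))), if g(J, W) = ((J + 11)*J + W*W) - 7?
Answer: -265788/25 ≈ -10632.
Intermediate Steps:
g(J, W) = -7 + W² + J*(11 + J) (g(J, W) = ((11 + J)*J + W²) - 7 = (J*(11 + J) + W²) - 7 = (W² + J*(11 + J)) - 7 = -7 + W² + J*(11 + J))
-108*(-89 + g(9, (1 + 6*3)/(2 + 3))) = -108*(-89 + (-7 + 9² + ((1 + 6*3)/(2 + 3))² + 11*9)) = -108*(-89 + (-7 + 81 + ((1 + 18)/5)² + 99)) = -108*(-89 + (-7 + 81 + (19*(⅕))² + 99)) = -108*(-89 + (-7 + 81 + (19/5)² + 99)) = -108*(-89 + (-7 + 81 + 361/25 + 99)) = -108*(-89 + 4686/25) = -108*2461/25 = -265788/25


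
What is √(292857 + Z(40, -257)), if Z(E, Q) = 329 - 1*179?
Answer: √293007 ≈ 541.30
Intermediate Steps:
Z(E, Q) = 150 (Z(E, Q) = 329 - 179 = 150)
√(292857 + Z(40, -257)) = √(292857 + 150) = √293007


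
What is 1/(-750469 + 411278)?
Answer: -1/339191 ≈ -2.9482e-6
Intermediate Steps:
1/(-750469 + 411278) = 1/(-339191) = -1/339191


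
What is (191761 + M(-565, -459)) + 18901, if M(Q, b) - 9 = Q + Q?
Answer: 209541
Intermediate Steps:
M(Q, b) = 9 + 2*Q (M(Q, b) = 9 + (Q + Q) = 9 + 2*Q)
(191761 + M(-565, -459)) + 18901 = (191761 + (9 + 2*(-565))) + 18901 = (191761 + (9 - 1130)) + 18901 = (191761 - 1121) + 18901 = 190640 + 18901 = 209541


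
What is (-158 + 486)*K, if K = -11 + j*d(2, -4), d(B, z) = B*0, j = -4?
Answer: -3608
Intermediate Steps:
d(B, z) = 0
K = -11 (K = -11 - 4*0 = -11 + 0 = -11)
(-158 + 486)*K = (-158 + 486)*(-11) = 328*(-11) = -3608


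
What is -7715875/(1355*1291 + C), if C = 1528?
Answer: -7715875/1750833 ≈ -4.4070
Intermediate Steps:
-7715875/(1355*1291 + C) = -7715875/(1355*1291 + 1528) = -7715875/(1749305 + 1528) = -7715875/1750833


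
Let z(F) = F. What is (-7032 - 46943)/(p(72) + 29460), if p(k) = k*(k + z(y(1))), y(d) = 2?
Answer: -53975/34788 ≈ -1.5515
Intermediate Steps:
p(k) = k*(2 + k) (p(k) = k*(k + 2) = k*(2 + k))
(-7032 - 46943)/(p(72) + 29460) = (-7032 - 46943)/(72*(2 + 72) + 29460) = -53975/(72*74 + 29460) = -53975/(5328 + 29460) = -53975/34788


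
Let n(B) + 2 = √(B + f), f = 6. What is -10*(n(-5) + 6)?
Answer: -50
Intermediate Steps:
n(B) = -2 + √(6 + B) (n(B) = -2 + √(B + 6) = -2 + √(6 + B))
-10*(n(-5) + 6) = -10*((-2 + √(6 - 5)) + 6) = -10*((-2 + √1) + 6) = -10*((-2 + 1) + 6) = -10*(-1 + 6) = -10*5 = -50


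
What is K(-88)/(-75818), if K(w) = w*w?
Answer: -3872/37909 ≈ -0.10214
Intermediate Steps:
K(w) = w**2
K(-88)/(-75818) = (-88)**2/(-75818) = 7744*(-1/75818) = -3872/37909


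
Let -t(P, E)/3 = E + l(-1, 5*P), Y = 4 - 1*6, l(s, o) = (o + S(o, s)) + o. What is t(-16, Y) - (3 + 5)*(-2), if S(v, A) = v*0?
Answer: 502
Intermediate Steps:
S(v, A) = 0
l(s, o) = 2*o (l(s, o) = (o + 0) + o = o + o = 2*o)
Y = -2 (Y = 4 - 6 = -2)
t(P, E) = -30*P - 3*E (t(P, E) = -3*(E + 2*(5*P)) = -3*(E + 10*P) = -30*P - 3*E)
t(-16, Y) - (3 + 5)*(-2) = (-30*(-16) - 3*(-2)) - (3 + 5)*(-2) = (480 + 6) - 8*(-2) = 486 - 1*(-16) = 486 + 16 = 502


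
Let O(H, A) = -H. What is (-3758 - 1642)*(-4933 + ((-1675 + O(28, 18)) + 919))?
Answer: 30871800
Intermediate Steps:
(-3758 - 1642)*(-4933 + ((-1675 + O(28, 18)) + 919)) = (-3758 - 1642)*(-4933 + ((-1675 - 1*28) + 919)) = -5400*(-4933 + ((-1675 - 28) + 919)) = -5400*(-4933 + (-1703 + 919)) = -5400*(-4933 - 784) = -5400*(-5717) = 30871800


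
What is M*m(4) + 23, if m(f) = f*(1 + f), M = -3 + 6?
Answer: 83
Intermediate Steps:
M = 3
M*m(4) + 23 = 3*(4*(1 + 4)) + 23 = 3*(4*5) + 23 = 3*20 + 23 = 60 + 23 = 83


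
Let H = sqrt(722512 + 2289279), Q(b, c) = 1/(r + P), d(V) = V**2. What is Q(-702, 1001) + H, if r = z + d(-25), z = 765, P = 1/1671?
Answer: 1671/2322691 + sqrt(3011791) ≈ 1735.5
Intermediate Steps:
P = 1/1671 ≈ 0.00059844
r = 1390 (r = 765 + (-25)**2 = 765 + 625 = 1390)
Q(b, c) = 1671/2322691 (Q(b, c) = 1/(1390 + 1/1671) = 1/(2322691/1671) = 1671/2322691)
H = sqrt(3011791) ≈ 1735.5
Q(-702, 1001) + H = 1671/2322691 + sqrt(3011791)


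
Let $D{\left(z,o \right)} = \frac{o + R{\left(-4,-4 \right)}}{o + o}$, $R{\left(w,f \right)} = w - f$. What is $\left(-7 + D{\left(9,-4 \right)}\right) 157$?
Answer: $- \frac{2041}{2} \approx -1020.5$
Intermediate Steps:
$D{\left(z,o \right)} = \frac{1}{2}$ ($D{\left(z,o \right)} = \frac{o - 0}{o + o} = \frac{o + \left(-4 + 4\right)}{2 o} = \left(o + 0\right) \frac{1}{2 o} = o \frac{1}{2 o} = \frac{1}{2}$)
$\left(-7 + D{\left(9,-4 \right)}\right) 157 = \left(-7 + \frac{1}{2}\right) 157 = \left(- \frac{13}{2}\right) 157 = - \frac{2041}{2}$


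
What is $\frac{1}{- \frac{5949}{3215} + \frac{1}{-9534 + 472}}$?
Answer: $- \frac{29134330}{53913053} \approx -0.54039$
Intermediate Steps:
$\frac{1}{- \frac{5949}{3215} + \frac{1}{-9534 + 472}} = \frac{1}{\left(-5949\right) \frac{1}{3215} + \frac{1}{-9062}} = \frac{1}{- \frac{5949}{3215} - \frac{1}{9062}} = \frac{1}{- \frac{53913053}{29134330}} = - \frac{29134330}{53913053}$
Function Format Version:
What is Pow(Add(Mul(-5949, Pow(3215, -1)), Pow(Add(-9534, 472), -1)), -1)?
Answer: Rational(-29134330, 53913053) ≈ -0.54039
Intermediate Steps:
Pow(Add(Mul(-5949, Pow(3215, -1)), Pow(Add(-9534, 472), -1)), -1) = Pow(Add(Mul(-5949, Rational(1, 3215)), Pow(-9062, -1)), -1) = Pow(Add(Rational(-5949, 3215), Rational(-1, 9062)), -1) = Pow(Rational(-53913053, 29134330), -1) = Rational(-29134330, 53913053)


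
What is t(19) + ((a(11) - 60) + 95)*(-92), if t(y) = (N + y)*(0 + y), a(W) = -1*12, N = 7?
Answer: -1622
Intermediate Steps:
a(W) = -12
t(y) = y*(7 + y) (t(y) = (7 + y)*(0 + y) = (7 + y)*y = y*(7 + y))
t(19) + ((a(11) - 60) + 95)*(-92) = 19*(7 + 19) + ((-12 - 60) + 95)*(-92) = 19*26 + (-72 + 95)*(-92) = 494 + 23*(-92) = 494 - 2116 = -1622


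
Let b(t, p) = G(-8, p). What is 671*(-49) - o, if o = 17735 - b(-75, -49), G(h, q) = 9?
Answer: -50605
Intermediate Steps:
b(t, p) = 9
o = 17726 (o = 17735 - 1*9 = 17735 - 9 = 17726)
671*(-49) - o = 671*(-49) - 1*17726 = -32879 - 17726 = -50605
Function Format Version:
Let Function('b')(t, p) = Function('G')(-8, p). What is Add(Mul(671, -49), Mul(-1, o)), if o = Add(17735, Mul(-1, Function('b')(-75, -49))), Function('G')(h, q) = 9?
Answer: -50605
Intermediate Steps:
Function('b')(t, p) = 9
o = 17726 (o = Add(17735, Mul(-1, 9)) = Add(17735, -9) = 17726)
Add(Mul(671, -49), Mul(-1, o)) = Add(Mul(671, -49), Mul(-1, 17726)) = Add(-32879, -17726) = -50605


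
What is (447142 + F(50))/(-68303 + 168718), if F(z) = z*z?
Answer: 449642/100415 ≈ 4.4778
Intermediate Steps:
F(z) = z²
(447142 + F(50))/(-68303 + 168718) = (447142 + 50²)/(-68303 + 168718) = (447142 + 2500)/100415 = 449642*(1/100415) = 449642/100415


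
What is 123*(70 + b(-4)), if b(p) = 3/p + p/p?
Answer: 34563/4 ≈ 8640.8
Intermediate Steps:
b(p) = 1 + 3/p (b(p) = 3/p + 1 = 1 + 3/p)
123*(70 + b(-4)) = 123*(70 + (3 - 4)/(-4)) = 123*(70 - ¼*(-1)) = 123*(70 + ¼) = 123*(281/4) = 34563/4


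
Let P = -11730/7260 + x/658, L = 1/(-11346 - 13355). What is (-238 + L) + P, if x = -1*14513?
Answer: -257307837307/983322109 ≈ -261.67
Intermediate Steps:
x = -14513
L = -1/24701 (L = 1/(-24701) = -1/24701 ≈ -4.0484e-5)
P = -942356/39809 (P = -11730/7260 - 14513/658 = -11730*1/7260 - 14513*1/658 = -391/242 - 14513/658 = -942356/39809 ≈ -23.672)
(-238 + L) + P = (-238 - 1/24701) - 942356/39809 = -5878839/24701 - 942356/39809 = -257307837307/983322109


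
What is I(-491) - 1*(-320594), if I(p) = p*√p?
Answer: 320594 - 491*I*√491 ≈ 3.2059e+5 - 10880.0*I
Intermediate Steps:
I(p) = p^(3/2)
I(-491) - 1*(-320594) = (-491)^(3/2) - 1*(-320594) = -491*I*√491 + 320594 = 320594 - 491*I*√491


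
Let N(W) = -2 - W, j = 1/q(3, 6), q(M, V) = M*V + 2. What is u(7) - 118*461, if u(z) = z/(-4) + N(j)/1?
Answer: -272009/5 ≈ -54402.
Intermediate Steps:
q(M, V) = 2 + M*V
j = 1/20 (j = 1/(2 + 3*6) = 1/(2 + 18) = 1/20 ≈ 0.050000)
u(z) = -41/20 - z/4 (u(z) = z/(-4) + (-2 - 1*1/20)/1 = z*(-¼) + (-2 - 1/20)*1 = -z/4 - 41/20*1 = -z/4 - 41/20 = -41/20 - z/4)
u(7) - 118*461 = (-41/20 - ¼*7) - 118*461 = (-41/20 - 7/4) - 54398 = -19/5 - 54398 = -272009/5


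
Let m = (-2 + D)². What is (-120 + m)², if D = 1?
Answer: 14161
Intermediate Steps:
m = 1 (m = (-2 + 1)² = (-1)² = 1)
(-120 + m)² = (-120 + 1)² = (-119)² = 14161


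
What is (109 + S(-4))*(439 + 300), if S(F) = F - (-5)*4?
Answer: 92375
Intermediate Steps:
S(F) = 20 + F (S(F) = F - 1*(-20) = F + 20 = 20 + F)
(109 + S(-4))*(439 + 300) = (109 + (20 - 4))*(439 + 300) = (109 + 16)*739 = 125*739 = 92375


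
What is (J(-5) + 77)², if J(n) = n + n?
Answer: 4489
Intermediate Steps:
J(n) = 2*n
(J(-5) + 77)² = (2*(-5) + 77)² = (-10 + 77)² = 67² = 4489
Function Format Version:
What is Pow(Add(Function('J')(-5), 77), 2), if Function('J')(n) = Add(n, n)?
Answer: 4489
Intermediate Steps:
Function('J')(n) = Mul(2, n)
Pow(Add(Function('J')(-5), 77), 2) = Pow(Add(Mul(2, -5), 77), 2) = Pow(Add(-10, 77), 2) = Pow(67, 2) = 4489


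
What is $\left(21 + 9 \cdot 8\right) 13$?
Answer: $1209$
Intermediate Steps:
$\left(21 + 9 \cdot 8\right) 13 = \left(21 + 72\right) 13 = 93 \cdot 13 = 1209$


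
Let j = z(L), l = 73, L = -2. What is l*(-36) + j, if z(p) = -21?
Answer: -2649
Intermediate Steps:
j = -21
l*(-36) + j = 73*(-36) - 21 = -2628 - 21 = -2649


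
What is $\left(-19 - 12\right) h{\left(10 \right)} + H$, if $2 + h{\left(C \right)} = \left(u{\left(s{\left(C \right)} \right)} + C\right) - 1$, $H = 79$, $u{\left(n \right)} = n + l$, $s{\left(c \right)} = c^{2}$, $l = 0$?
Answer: $-3238$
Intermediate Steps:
$u{\left(n \right)} = n$ ($u{\left(n \right)} = n + 0 = n$)
$h{\left(C \right)} = -3 + C + C^{2}$ ($h{\left(C \right)} = -2 - \left(1 - C - C^{2}\right) = -2 + \left(-1 + C + C^{2}\right) = -3 + C + C^{2}$)
$\left(-19 - 12\right) h{\left(10 \right)} + H = \left(-19 - 12\right) \left(-3 + 10 + 10^{2}\right) + 79 = \left(-19 - 12\right) \left(-3 + 10 + 100\right) + 79 = \left(-31\right) 107 + 79 = -3317 + 79 = -3238$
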